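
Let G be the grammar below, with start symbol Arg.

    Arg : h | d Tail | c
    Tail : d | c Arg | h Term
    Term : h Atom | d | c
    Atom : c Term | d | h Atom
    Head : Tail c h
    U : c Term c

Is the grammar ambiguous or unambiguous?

Only Arg, Tail, Term, Atom are reachable from Arg; ignoring the rest: Each reachable nonterminal has at most one production per leading terminal, and all productions are right-linear; the derivation is determined token-by-token.

Unambiguous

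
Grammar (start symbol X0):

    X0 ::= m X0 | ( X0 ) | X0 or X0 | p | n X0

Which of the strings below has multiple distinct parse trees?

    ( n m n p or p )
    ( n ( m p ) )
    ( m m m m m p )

( n m n p or p )

( n m n p or p ): 4 trees
( n ( m p ) ): 1 tree
( m m m m m p ): 1 tree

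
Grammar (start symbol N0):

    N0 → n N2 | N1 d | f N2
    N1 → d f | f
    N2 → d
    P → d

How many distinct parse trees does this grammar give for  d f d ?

Parse trees for d f d:
  [N0 [N1 d f] d]

1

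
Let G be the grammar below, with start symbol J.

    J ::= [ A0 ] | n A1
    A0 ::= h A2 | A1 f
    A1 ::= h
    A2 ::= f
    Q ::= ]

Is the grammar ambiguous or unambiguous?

Ambiguous

Witness: [ h f ]

Derivation 1: J ⇒ [ A0 ] ⇒ [ h A2 ] ⇒ [ h f ]
Derivation 2: J ⇒ [ A0 ] ⇒ [ A1 f ] ⇒ [ h f ]

Two distinct leftmost derivations for the same string.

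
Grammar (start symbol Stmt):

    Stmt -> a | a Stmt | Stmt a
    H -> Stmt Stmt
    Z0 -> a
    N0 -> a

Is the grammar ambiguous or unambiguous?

Ambiguous

Witness: a a

Derivation 1: Stmt ⇒ a Stmt ⇒ a a
Derivation 2: Stmt ⇒ Stmt a ⇒ a a

Two distinct leftmost derivations for the same string.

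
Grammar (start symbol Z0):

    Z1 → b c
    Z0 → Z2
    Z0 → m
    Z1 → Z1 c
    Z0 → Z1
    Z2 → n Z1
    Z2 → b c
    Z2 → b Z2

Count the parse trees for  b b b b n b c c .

1

Parse trees for b b b b n b c c:
  [Z0 [Z2 b [Z2 b [Z2 b [Z2 b [Z2 n [Z1 [Z1 b c] c]]]]]]]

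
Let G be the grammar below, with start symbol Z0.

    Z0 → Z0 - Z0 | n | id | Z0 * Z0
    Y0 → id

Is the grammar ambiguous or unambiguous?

Ambiguous

Witness: id * id * id

Derivation 1: Z0 ⇒ Z0 * Z0 ⇒ id * Z0 ⇒ id * Z0 * Z0 ⇒ id * id * Z0 ⇒ id * id * id
Derivation 2: Z0 ⇒ Z0 * Z0 ⇒ Z0 * Z0 * Z0 ⇒ id * Z0 * Z0 ⇒ id * id * Z0 ⇒ id * id * id

Two distinct leftmost derivations for the same string.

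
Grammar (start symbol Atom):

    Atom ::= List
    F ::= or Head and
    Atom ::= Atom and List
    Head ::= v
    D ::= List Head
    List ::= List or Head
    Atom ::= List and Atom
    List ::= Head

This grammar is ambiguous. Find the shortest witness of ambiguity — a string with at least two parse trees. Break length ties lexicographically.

length 1: no string has ≥2 trees
length 3: v and v has 2 parse trees

Two derivations of v and v:
  Atom ⇒ Atom and List ⇒ List and List ⇒ Head and List ⇒ v and List ⇒ v and Head ⇒ v and v
  Atom ⇒ List and Atom ⇒ Head and Atom ⇒ v and Atom ⇒ v and List ⇒ v and Head ⇒ v and v

v and v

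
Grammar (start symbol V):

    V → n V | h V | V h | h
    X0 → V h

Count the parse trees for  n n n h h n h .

Parse trees for n n n h h n h:
  [V n [V n [V n [V h [V h [V n [V h]]]]]]]

1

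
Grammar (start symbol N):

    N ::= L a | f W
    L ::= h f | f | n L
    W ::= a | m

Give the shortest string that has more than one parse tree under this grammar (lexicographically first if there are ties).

f a

length 2: f a has 2 parse trees

Two derivations of f a:
  N ⇒ L a ⇒ f a
  N ⇒ f W ⇒ f a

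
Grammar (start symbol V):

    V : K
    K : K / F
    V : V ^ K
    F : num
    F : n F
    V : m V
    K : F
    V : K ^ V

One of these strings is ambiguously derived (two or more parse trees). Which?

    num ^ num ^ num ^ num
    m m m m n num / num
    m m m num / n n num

num ^ num ^ num ^ num: 8 trees
m m m m n num / num: 1 tree
m m m num / n n num: 1 tree

num ^ num ^ num ^ num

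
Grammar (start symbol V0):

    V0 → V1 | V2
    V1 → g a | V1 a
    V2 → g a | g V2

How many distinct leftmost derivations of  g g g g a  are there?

Parse trees for g g g g a:
  [V0 [V2 g [V2 g [V2 g [V2 g a]]]]]

1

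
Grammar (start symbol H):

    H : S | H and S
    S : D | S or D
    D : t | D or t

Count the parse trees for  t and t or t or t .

4

Parse trees for t and t or t or t:
  [H [H [S [D t]]] and [S [D [D [D t] or t] or t]]]
  [H [H [S [D t]]] and [S [S [D t]] or [D [D t] or t]]]
  [H [H [S [D t]]] and [S [S [D [D t] or t]] or [D t]]]
  [H [H [S [D t]]] and [S [S [S [D t]] or [D t]] or [D t]]]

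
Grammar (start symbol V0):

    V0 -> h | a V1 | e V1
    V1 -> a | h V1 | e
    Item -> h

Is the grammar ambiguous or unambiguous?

Unambiguous

(Item is unreachable from V0, so its rules don't affect L(V0).) Restricted to the reachable nonterminals, every rule has the form A → t or A → t B, and no two rules for the same A share a first terminal. The grammar encodes a DFA — one run per string.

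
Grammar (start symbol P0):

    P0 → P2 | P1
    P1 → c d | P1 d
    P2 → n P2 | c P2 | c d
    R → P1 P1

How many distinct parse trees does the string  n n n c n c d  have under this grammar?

1

Parse trees for n n n c n c d:
  [P0 [P2 n [P2 n [P2 n [P2 c [P2 n [P2 c d]]]]]]]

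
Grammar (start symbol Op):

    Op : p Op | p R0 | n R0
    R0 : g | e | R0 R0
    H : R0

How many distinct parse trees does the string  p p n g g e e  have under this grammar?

5

Parse trees for p p n g g e e:
  [Op p [Op p [Op n [R0 [R0 g] [R0 [R0 g] [R0 [R0 e] [R0 e]]]]]]]
  [Op p [Op p [Op n [R0 [R0 g] [R0 [R0 [R0 g] [R0 e]] [R0 e]]]]]]
  [Op p [Op p [Op n [R0 [R0 [R0 g] [R0 g]] [R0 [R0 e] [R0 e]]]]]]
  [Op p [Op p [Op n [R0 [R0 [R0 g] [R0 [R0 g] [R0 e]]] [R0 e]]]]]
  [Op p [Op p [Op n [R0 [R0 [R0 [R0 g] [R0 g]] [R0 e]] [R0 e]]]]]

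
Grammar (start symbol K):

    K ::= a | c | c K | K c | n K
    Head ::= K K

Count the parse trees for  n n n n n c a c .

Parse trees for n n n n n c a c:
  [K [K n [K n [K n [K n [K n [K c [K a]]]]]]] c]
  [K n [K [K n [K n [K n [K n [K c [K a]]]]]] c]]
  [K n [K n [K [K n [K n [K n [K c [K a]]]]] c]]]
  [K n [K n [K n [K [K n [K n [K c [K a]]]] c]]]]
  [K n [K n [K n [K n [K [K n [K c [K a]]] c]]]]]
  [K n [K n [K n [K n [K n [K c [K [K a] c]]]]]]]
  [K n [K n [K n [K n [K n [K [K c [K a]] c]]]]]]

7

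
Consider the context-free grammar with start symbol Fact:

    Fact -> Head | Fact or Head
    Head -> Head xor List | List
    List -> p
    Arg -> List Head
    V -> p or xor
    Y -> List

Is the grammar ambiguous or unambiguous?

Unambiguous

Only Fact, Head, List are reachable from Fact; ignoring the rest: The grammar is stratified — Fact handles 'or' (left-recursive), Head handles 'xor', List atoms. Each operator has a fixed associativity and precedence level, so every string has one parse.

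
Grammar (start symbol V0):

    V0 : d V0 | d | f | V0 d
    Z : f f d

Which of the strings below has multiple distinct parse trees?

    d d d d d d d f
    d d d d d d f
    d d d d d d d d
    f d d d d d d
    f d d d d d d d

d d d d d d d f: 1 tree
d d d d d d f: 1 tree
d d d d d d d d: 128 trees
f d d d d d d: 1 tree
f d d d d d d d: 1 tree

d d d d d d d d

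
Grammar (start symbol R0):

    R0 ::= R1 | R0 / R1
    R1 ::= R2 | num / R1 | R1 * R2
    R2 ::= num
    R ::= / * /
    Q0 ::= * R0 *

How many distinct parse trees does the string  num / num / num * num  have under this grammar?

Parse trees for num / num / num * num:
  [R0 [R1 num / [R1 num / [R1 [R1 [R2 num]] * [R2 num]]]]]
  [R0 [R1 num / [R1 [R1 num / [R1 [R2 num]]] * [R2 num]]]]
  [R0 [R1 [R1 num / [R1 num / [R1 [R2 num]]]] * [R2 num]]]
  [R0 [R0 [R1 [R2 num]]] / [R1 num / [R1 [R1 [R2 num]] * [R2 num]]]]
  [R0 [R0 [R1 [R2 num]]] / [R1 [R1 num / [R1 [R2 num]]] * [R2 num]]]
  [R0 [R0 [R1 num / [R1 [R2 num]]]] / [R1 [R1 [R2 num]] * [R2 num]]]
  [R0 [R0 [R0 [R1 [R2 num]]] / [R1 [R2 num]]] / [R1 [R1 [R2 num]] * [R2 num]]]

7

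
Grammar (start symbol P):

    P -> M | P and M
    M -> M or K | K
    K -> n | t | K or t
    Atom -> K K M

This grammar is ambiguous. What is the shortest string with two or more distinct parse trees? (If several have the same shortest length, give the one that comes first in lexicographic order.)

length 1: no string has ≥2 trees
length 3: n or t has 2 parse trees

Two derivations of n or t:
  P ⇒ M ⇒ M or K ⇒ K or K ⇒ n or K ⇒ n or t
  P ⇒ M ⇒ K ⇒ K or t ⇒ n or t

n or t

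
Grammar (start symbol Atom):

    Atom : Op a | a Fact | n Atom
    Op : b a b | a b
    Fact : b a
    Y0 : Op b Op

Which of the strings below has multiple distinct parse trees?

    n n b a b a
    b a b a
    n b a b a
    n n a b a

n n a b a

n n b a b a: 1 tree
b a b a: 1 tree
n b a b a: 1 tree
n n a b a: 2 trees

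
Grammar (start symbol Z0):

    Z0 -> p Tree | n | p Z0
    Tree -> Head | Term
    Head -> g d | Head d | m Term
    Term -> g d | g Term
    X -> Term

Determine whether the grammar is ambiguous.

Witness: p g d

Derivation 1: Z0 ⇒ p Tree ⇒ p Head ⇒ p g d
Derivation 2: Z0 ⇒ p Tree ⇒ p Term ⇒ p g d

Two distinct leftmost derivations for the same string.

Ambiguous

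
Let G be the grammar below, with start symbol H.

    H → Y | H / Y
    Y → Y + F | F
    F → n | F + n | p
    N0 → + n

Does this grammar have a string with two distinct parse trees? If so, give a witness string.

Witness: n + n

Derivation 1: H ⇒ Y ⇒ Y + F ⇒ F + F ⇒ n + F ⇒ n + n
Derivation 2: H ⇒ Y ⇒ F ⇒ F + n ⇒ n + n

Two distinct leftmost derivations for the same string.

Ambiguous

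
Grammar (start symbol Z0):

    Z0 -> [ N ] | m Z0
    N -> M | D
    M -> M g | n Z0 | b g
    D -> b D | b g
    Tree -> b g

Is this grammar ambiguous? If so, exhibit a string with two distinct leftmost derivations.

Witness: [ b g ]

Derivation 1: Z0 ⇒ [ N ] ⇒ [ M ] ⇒ [ b g ]
Derivation 2: Z0 ⇒ [ N ] ⇒ [ D ] ⇒ [ b g ]

Two distinct leftmost derivations for the same string.

Ambiguous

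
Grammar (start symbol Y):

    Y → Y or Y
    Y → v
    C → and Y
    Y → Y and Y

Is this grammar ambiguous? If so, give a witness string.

Witness: v and v and v

Derivation 1: Y ⇒ Y and Y ⇒ v and Y ⇒ v and Y and Y ⇒ v and v and Y ⇒ v and v and v
Derivation 2: Y ⇒ Y and Y ⇒ Y and Y and Y ⇒ v and Y and Y ⇒ v and v and Y ⇒ v and v and v

Two distinct leftmost derivations for the same string.

Ambiguous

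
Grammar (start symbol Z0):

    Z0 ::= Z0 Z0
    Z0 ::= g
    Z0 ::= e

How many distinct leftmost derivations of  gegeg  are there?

14

Parse trees for gegeg (showing first 6 of 14):
  [Z0 [Z0 g] [Z0 [Z0 e] [Z0 [Z0 g] [Z0 [Z0 e] [Z0 g]]]]]
  [Z0 [Z0 g] [Z0 [Z0 e] [Z0 [Z0 [Z0 g] [Z0 e]] [Z0 g]]]]
  [Z0 [Z0 g] [Z0 [Z0 [Z0 e] [Z0 g]] [Z0 [Z0 e] [Z0 g]]]]
  [Z0 [Z0 g] [Z0 [Z0 [Z0 e] [Z0 [Z0 g] [Z0 e]]] [Z0 g]]]
  [Z0 [Z0 g] [Z0 [Z0 [Z0 [Z0 e] [Z0 g]] [Z0 e]] [Z0 g]]]
  [Z0 [Z0 [Z0 g] [Z0 e]] [Z0 [Z0 g] [Z0 [Z0 e] [Z0 g]]]]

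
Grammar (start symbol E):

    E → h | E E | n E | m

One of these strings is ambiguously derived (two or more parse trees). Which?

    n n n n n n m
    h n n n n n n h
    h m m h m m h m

n n n n n n m: 1 tree
h n n n n n n h: 1 tree
h m m h m m h m: 429 trees

h m m h m m h m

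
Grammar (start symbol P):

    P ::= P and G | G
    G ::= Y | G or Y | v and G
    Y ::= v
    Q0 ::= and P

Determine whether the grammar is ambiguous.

Witness: v and v

Derivation 1: P ⇒ P and G ⇒ G and G ⇒ Y and G ⇒ v and G ⇒ v and Y ⇒ v and v
Derivation 2: P ⇒ G ⇒ v and G ⇒ v and Y ⇒ v and v

Two distinct leftmost derivations for the same string.

Ambiguous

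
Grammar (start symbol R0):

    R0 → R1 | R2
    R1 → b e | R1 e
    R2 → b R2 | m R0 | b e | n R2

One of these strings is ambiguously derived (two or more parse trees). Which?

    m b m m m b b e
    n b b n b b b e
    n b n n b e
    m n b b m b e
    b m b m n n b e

m n b b m b e

m b m m m b b e: 1 tree
n b b n b b b e: 1 tree
n b n n b e: 1 tree
m n b b m b e: 2 trees
b m b m n n b e: 1 tree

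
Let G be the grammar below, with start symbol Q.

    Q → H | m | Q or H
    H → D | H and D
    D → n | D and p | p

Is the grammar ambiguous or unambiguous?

Witness: n and p

Derivation 1: Q ⇒ H ⇒ D ⇒ D and p ⇒ n and p
Derivation 2: Q ⇒ H ⇒ H and D ⇒ D and D ⇒ n and D ⇒ n and p

Two distinct leftmost derivations for the same string.

Ambiguous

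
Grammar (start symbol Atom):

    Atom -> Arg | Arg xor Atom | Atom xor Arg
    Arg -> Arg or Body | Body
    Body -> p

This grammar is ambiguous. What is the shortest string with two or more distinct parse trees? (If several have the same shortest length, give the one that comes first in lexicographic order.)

length 1: no string has ≥2 trees
length 3: p xor p has 2 parse trees

Two derivations of p xor p:
  Atom ⇒ Arg xor Atom ⇒ Body xor Atom ⇒ p xor Atom ⇒ p xor Arg ⇒ p xor Body ⇒ p xor p
  Atom ⇒ Atom xor Arg ⇒ Arg xor Arg ⇒ Body xor Arg ⇒ p xor Arg ⇒ p xor Body ⇒ p xor p

p xor p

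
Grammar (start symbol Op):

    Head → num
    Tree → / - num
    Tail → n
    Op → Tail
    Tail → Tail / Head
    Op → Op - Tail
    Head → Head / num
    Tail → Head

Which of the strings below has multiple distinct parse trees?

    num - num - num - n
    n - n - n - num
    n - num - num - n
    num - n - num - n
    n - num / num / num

n - num / num / num

num - num - num - n: 1 tree
n - n - n - num: 1 tree
n - num - num - n: 1 tree
num - n - num - n: 1 tree
n - num / num / num: 4 trees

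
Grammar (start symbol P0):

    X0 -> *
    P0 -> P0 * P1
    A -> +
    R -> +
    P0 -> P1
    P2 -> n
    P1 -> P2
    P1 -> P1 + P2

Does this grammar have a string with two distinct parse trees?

Unambiguous

Only P0, P1, P2 are reachable from P0; ignoring the rest: The grammar is stratified — P0 handles '*' (left-recursive), P1 handles '+', P2 atoms. Each operator has a fixed associativity and precedence level, so every string has one parse.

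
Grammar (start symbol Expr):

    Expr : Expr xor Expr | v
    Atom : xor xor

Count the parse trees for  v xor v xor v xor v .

5

Parse trees for v xor v xor v xor v:
  [Expr [Expr v] xor [Expr [Expr v] xor [Expr [Expr v] xor [Expr v]]]]
  [Expr [Expr v] xor [Expr [Expr [Expr v] xor [Expr v]] xor [Expr v]]]
  [Expr [Expr [Expr v] xor [Expr v]] xor [Expr [Expr v] xor [Expr v]]]
  [Expr [Expr [Expr v] xor [Expr [Expr v] xor [Expr v]]] xor [Expr v]]
  [Expr [Expr [Expr [Expr v] xor [Expr v]] xor [Expr v]] xor [Expr v]]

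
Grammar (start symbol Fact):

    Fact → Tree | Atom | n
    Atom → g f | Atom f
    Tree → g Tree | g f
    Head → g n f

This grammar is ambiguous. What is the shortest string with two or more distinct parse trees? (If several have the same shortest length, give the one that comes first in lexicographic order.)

length 1: no string has ≥2 trees
length 2: g f has 2 parse trees

Two derivations of g f:
  Fact ⇒ Tree ⇒ g f
  Fact ⇒ Atom ⇒ g f

g f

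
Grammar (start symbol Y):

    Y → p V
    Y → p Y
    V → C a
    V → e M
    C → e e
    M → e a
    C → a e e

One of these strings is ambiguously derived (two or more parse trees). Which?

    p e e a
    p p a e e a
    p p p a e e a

p e e a

p e e a: 2 trees
p p a e e a: 1 tree
p p p a e e a: 1 tree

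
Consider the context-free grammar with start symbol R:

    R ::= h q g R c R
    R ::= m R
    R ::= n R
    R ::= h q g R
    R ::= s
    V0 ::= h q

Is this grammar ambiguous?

Witness: h q g h q g s c s

Derivation 1: R ⇒ h q g R c R ⇒ h q g h q g R c R ⇒ h q g h q g s c R ⇒ h q g h q g s c s
Derivation 2: R ⇒ h q g R ⇒ h q g h q g R c R ⇒ h q g h q g s c R ⇒ h q g h q g s c s

Two distinct leftmost derivations for the same string.

Ambiguous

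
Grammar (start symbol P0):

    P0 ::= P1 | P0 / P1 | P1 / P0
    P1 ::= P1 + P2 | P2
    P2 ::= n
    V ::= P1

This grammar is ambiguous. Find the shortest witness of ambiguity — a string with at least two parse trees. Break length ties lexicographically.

n / n

length 1: no string has ≥2 trees
length 3: n / n has 2 parse trees

Two derivations of n / n:
  P0 ⇒ P0 / P1 ⇒ P1 / P1 ⇒ P2 / P1 ⇒ n / P1 ⇒ n / P2 ⇒ n / n
  P0 ⇒ P1 / P0 ⇒ P2 / P0 ⇒ n / P0 ⇒ n / P1 ⇒ n / P2 ⇒ n / n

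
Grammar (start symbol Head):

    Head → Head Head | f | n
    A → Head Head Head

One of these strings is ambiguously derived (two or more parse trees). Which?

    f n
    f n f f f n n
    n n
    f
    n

f n: 1 tree
f n f f f n n: 132 trees
n n: 1 tree
f: 1 tree
n: 1 tree

f n f f f n n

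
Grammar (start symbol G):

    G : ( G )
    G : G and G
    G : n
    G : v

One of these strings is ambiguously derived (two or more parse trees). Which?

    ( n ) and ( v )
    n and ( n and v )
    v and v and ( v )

( n ) and ( v ): 1 tree
n and ( n and v ): 1 tree
v and v and ( v ): 2 trees

v and v and ( v )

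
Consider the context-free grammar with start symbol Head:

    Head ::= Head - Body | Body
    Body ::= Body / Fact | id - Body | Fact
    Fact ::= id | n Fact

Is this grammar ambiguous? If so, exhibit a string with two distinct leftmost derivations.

Ambiguous

Witness: id - id

Derivation 1: Head ⇒ Head - Body ⇒ Body - Body ⇒ Fact - Body ⇒ id - Body ⇒ id - Fact ⇒ id - id
Derivation 2: Head ⇒ Body ⇒ id - Body ⇒ id - Fact ⇒ id - id

Two distinct leftmost derivations for the same string.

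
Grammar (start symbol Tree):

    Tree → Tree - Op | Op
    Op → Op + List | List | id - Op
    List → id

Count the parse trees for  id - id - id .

4

Parse trees for id - id - id:
  [Tree [Tree [Op [List id]]] - [Op id - [Op [List id]]]]
  [Tree [Tree [Tree [Op [List id]]] - [Op [List id]]] - [Op [List id]]]
  [Tree [Tree [Op id - [Op [List id]]]] - [Op [List id]]]
  [Tree [Op id - [Op id - [Op [List id]]]]]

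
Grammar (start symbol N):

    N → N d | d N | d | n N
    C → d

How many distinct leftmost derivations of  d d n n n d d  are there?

7

Parse trees for d d n n n d d:
  [N [N d [N d [N n [N n [N n [N d]]]]]] d]
  [N d [N [N d [N n [N n [N n [N d]]]]] d]]
  [N d [N d [N [N n [N n [N n [N d]]]] d]]]
  [N d [N d [N n [N [N n [N n [N d]]] d]]]]
  [N d [N d [N n [N n [N [N n [N d]] d]]]]]
  [N d [N d [N n [N n [N n [N [N d] d]]]]]]
  [N d [N d [N n [N n [N n [N d [N d]]]]]]]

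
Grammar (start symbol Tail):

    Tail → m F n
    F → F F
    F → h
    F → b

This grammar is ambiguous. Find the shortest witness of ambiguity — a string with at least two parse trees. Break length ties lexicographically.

m b b b n

length 3: no string has ≥2 trees
length 4: no string has ≥2 trees
length 5: m b b b n has 2 parse trees

Two derivations of m b b b n:
  Tail ⇒ m F n ⇒ m F F n ⇒ m F F F n ⇒ m b F F n ⇒ m b b F n ⇒ m b b b n
  Tail ⇒ m F n ⇒ m F F n ⇒ m b F n ⇒ m b F F n ⇒ m b b F n ⇒ m b b b n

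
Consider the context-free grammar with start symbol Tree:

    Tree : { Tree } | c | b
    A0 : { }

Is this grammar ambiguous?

Only Tree is reachable from Tree; ignoring the rest: L(Tree) is { openⁿ atom closeⁿ : n ≥ 0 }. The bracket depth fixes n, and the derivation is forced at every step.

Unambiguous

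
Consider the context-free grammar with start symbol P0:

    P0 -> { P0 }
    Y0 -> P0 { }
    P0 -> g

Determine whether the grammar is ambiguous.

Unambiguous

(Y0 is unreachable from P0, so its rules don't affect L(P0).) Each string is a nest of matched brackets around a single atom. An opening bracket forces the recursive rule; an atom forces the base rule.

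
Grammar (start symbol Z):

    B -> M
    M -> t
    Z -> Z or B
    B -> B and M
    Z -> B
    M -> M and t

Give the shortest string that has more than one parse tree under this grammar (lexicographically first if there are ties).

t and t

length 1: no string has ≥2 trees
length 3: t and t has 2 parse trees

Two derivations of t and t:
  Z ⇒ B ⇒ M ⇒ M and t ⇒ t and t
  Z ⇒ B ⇒ B and M ⇒ M and M ⇒ t and M ⇒ t and t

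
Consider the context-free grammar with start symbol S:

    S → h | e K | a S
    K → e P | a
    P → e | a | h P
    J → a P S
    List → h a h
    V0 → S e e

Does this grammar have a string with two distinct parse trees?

Only S, K, P are reachable from S; ignoring the rest: The reachable rules are right-linear with at most one rule per (nonterminal, next-terminal) pair. Each input token forces the next rule, so parsing is deterministic.

Unambiguous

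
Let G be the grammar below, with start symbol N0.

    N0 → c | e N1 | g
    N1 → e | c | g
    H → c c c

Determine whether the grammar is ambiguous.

Unambiguous

Only N0, N1 are reachable from N0; ignoring the rest: Restricted to the reachable nonterminals, every rule has the form A → t or A → t B, and no two rules for the same A share a first terminal. The grammar encodes a DFA — one run per string.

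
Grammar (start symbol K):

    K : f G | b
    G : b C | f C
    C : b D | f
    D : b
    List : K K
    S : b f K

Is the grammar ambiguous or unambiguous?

Unambiguous

(List, S are unreachable from K, so their rules don't affect L(K).) The reachable rules are right-linear with at most one rule per (nonterminal, next-terminal) pair. Each input token forces the next rule, so parsing is deterministic.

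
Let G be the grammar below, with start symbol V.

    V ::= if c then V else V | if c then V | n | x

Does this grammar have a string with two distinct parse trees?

Witness: if c then if c then n else n

Derivation 1: V ⇒ if c then V else V ⇒ if c then if c then V else V ⇒ if c then if c then n else V ⇒ if c then if c then n else n
Derivation 2: V ⇒ if c then V ⇒ if c then if c then V else V ⇒ if c then if c then n else V ⇒ if c then if c then n else n

Two distinct leftmost derivations for the same string.

Ambiguous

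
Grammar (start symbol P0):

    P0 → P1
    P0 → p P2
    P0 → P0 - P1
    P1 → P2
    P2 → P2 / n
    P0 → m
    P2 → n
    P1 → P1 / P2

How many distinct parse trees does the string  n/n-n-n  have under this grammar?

2

Parse trees for n/n-n-n:
  [P0 [P0 [P0 [P1 [P2 [P2 n] / n]]] - [P1 [P2 n]]] - [P1 [P2 n]]]
  [P0 [P0 [P0 [P1 [P1 [P2 n]] / [P2 n]]] - [P1 [P2 n]]] - [P1 [P2 n]]]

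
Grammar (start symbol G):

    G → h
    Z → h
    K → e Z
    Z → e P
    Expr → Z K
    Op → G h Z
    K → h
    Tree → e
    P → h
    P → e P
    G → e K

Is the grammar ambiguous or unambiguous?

Unambiguous

(Expr, Op, Tree are unreachable from G, so their rules don't affect L(G).) The reachable rules are right-linear with at most one rule per (nonterminal, next-terminal) pair. Each input token forces the next rule, so parsing is deterministic.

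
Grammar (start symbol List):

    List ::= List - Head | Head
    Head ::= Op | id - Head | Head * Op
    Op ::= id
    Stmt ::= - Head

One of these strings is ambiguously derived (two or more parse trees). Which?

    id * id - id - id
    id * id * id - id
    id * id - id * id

id * id - id - id

id * id - id - id: 2 trees
id * id * id - id: 1 tree
id * id - id * id: 1 tree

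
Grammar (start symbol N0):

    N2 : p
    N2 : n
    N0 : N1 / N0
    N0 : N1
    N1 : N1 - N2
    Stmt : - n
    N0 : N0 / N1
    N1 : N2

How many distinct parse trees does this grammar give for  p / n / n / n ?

Parse trees for p / n / n / n:
  [N0 [N1 [N2 p]] / [N0 [N1 [N2 n]] / [N0 [N1 [N2 n]] / [N0 [N1 [N2 n]]]]]]
  [N0 [N1 [N2 p]] / [N0 [N1 [N2 n]] / [N0 [N0 [N1 [N2 n]]] / [N1 [N2 n]]]]]
  [N0 [N1 [N2 p]] / [N0 [N0 [N1 [N2 n]] / [N0 [N1 [N2 n]]]] / [N1 [N2 n]]]]
  [N0 [N1 [N2 p]] / [N0 [N0 [N0 [N1 [N2 n]]] / [N1 [N2 n]]] / [N1 [N2 n]]]]
  [N0 [N0 [N1 [N2 p]] / [N0 [N1 [N2 n]] / [N0 [N1 [N2 n]]]]] / [N1 [N2 n]]]
  [N0 [N0 [N1 [N2 p]] / [N0 [N0 [N1 [N2 n]]] / [N1 [N2 n]]]] / [N1 [N2 n]]]
  [N0 [N0 [N0 [N1 [N2 p]] / [N0 [N1 [N2 n]]]] / [N1 [N2 n]]] / [N1 [N2 n]]]
  [N0 [N0 [N0 [N0 [N1 [N2 p]]] / [N1 [N2 n]]] / [N1 [N2 n]]] / [N1 [N2 n]]]

8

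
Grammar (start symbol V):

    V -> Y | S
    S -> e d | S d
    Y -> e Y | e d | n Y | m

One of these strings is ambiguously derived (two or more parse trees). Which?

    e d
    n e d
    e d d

e d: 2 trees
n e d: 1 tree
e d d: 1 tree

e d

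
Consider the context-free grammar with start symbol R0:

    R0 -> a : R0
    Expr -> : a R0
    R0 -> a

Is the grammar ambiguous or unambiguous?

Only R0 is reachable from R0; ignoring the rest: The reachable grammar is A → atom sep A | atom. Each atom is followed by either the separator (recurse) or end-of-string (stop) — no choice point.

Unambiguous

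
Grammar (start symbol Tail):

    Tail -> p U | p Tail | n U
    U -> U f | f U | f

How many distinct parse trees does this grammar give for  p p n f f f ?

4

Parse trees for p p n f f f:
  [Tail p [Tail p [Tail n [U [U [U f] f] f]]]]
  [Tail p [Tail p [Tail n [U [U f [U f]] f]]]]
  [Tail p [Tail p [Tail n [U f [U [U f] f]]]]]
  [Tail p [Tail p [Tail n [U f [U f [U f]]]]]]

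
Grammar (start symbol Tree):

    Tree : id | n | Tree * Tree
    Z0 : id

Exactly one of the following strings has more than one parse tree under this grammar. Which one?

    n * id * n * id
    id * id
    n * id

n * id * n * id

n * id * n * id: 5 trees
id * id: 1 tree
n * id: 1 tree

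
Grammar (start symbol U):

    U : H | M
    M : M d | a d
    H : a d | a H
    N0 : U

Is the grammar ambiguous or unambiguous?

Ambiguous

Witness: a d

Derivation 1: U ⇒ H ⇒ a d
Derivation 2: U ⇒ M ⇒ a d

Two distinct leftmost derivations for the same string.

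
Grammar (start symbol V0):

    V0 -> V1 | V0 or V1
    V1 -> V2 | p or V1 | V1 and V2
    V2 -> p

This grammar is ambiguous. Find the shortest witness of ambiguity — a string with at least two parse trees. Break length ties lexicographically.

length 1: no string has ≥2 trees
length 3: p or p has 2 parse trees

Two derivations of p or p:
  V0 ⇒ V1 ⇒ p or V1 ⇒ p or V2 ⇒ p or p
  V0 ⇒ V0 or V1 ⇒ V1 or V1 ⇒ V2 or V1 ⇒ p or V1 ⇒ p or V2 ⇒ p or p

p or p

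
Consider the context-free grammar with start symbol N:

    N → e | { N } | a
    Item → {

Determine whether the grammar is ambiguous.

Only N is reachable from N; ignoring the rest: Each string is a nest of matched brackets around a single atom. An opening bracket forces the recursive rule; an atom forces the base rule.

Unambiguous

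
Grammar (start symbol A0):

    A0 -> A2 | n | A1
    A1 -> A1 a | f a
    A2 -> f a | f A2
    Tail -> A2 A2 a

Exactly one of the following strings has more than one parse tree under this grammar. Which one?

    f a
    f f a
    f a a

f a

f a: 2 trees
f f a: 1 tree
f a a: 1 tree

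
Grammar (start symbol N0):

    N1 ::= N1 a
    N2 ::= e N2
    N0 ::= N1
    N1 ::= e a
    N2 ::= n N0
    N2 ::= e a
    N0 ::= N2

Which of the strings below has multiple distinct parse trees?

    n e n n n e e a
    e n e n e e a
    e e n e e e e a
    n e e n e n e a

n e n n n e e a: 1 tree
e n e n e e a: 1 tree
e e n e e e e a: 1 tree
n e e n e n e a: 2 trees

n e e n e n e a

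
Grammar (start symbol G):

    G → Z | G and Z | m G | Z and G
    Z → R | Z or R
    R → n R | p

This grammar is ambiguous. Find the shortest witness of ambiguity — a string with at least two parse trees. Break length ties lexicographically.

p and p

length 1: no string has ≥2 trees
length 2: no string has ≥2 trees
length 3: p and p has 2 parse trees

Two derivations of p and p:
  G ⇒ G and Z ⇒ Z and Z ⇒ R and Z ⇒ p and Z ⇒ p and R ⇒ p and p
  G ⇒ Z and G ⇒ R and G ⇒ p and G ⇒ p and Z ⇒ p and R ⇒ p and p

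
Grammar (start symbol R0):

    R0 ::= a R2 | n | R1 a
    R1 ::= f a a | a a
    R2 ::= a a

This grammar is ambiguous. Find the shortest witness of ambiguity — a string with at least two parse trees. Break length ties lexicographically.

length 1: no string has ≥2 trees
length 3: a a a has 2 parse trees

Two derivations of a a a:
  R0 ⇒ a R2 ⇒ a a a
  R0 ⇒ R1 a ⇒ a a a

a a a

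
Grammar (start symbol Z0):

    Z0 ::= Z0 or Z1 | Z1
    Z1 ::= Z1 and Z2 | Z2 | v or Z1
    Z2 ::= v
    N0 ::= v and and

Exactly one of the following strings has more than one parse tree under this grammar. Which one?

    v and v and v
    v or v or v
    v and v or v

v or v or v

v and v and v: 1 tree
v or v or v: 4 trees
v and v or v: 1 tree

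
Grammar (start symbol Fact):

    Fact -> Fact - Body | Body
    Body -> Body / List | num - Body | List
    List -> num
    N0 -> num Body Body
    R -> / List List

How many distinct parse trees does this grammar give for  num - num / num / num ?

Parse trees for num - num / num / num:
  [Fact [Fact [Body [List num]]] - [Body [Body [Body [List num]] / [List num]] / [List num]]]
  [Fact [Body [Body [Body num - [Body [List num]]] / [List num]] / [List num]]]
  [Fact [Body [Body num - [Body [Body [List num]] / [List num]]] / [List num]]]
  [Fact [Body num - [Body [Body [Body [List num]] / [List num]] / [List num]]]]

4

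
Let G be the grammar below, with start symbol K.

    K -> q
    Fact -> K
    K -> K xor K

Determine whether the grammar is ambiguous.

Witness: q xor q xor q

Derivation 1: K ⇒ K xor K ⇒ q xor K ⇒ q xor K xor K ⇒ q xor q xor K ⇒ q xor q xor q
Derivation 2: K ⇒ K xor K ⇒ K xor K xor K ⇒ q xor K xor K ⇒ q xor q xor K ⇒ q xor q xor q

Two distinct leftmost derivations for the same string.

Ambiguous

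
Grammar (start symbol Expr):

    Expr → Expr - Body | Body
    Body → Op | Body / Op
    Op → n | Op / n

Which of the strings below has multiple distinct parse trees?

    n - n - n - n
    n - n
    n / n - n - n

n - n - n - n: 1 tree
n - n: 1 tree
n / n - n - n: 2 trees

n / n - n - n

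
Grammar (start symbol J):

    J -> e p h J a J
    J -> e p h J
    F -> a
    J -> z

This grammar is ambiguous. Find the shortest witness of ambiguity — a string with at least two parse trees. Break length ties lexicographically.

e p h e p h z a z

length 1: no string has ≥2 trees
length 4: no string has ≥2 trees
length 6: no string has ≥2 trees
length 7: no string has ≥2 trees
length 9: e p h e p h z a z has 2 parse trees

Two derivations of e p h e p h z a z:
  J ⇒ e p h J a J ⇒ e p h e p h J a J ⇒ e p h e p h z a J ⇒ e p h e p h z a z
  J ⇒ e p h J ⇒ e p h e p h J a J ⇒ e p h e p h z a J ⇒ e p h e p h z a z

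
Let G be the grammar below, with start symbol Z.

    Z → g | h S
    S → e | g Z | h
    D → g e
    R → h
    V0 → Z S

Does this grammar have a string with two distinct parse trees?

Unambiguous

(D, R, V0 are unreachable from Z, so their rules don't affect L(Z).) Each reachable nonterminal has at most one production per leading terminal, and all productions are right-linear; the derivation is determined token-by-token.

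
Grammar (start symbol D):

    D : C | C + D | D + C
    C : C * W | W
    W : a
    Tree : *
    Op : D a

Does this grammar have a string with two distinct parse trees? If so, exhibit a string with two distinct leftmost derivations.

Witness: a + a

Derivation 1: D ⇒ C + D ⇒ W + D ⇒ a + D ⇒ a + C ⇒ a + W ⇒ a + a
Derivation 2: D ⇒ D + C ⇒ C + C ⇒ W + C ⇒ a + C ⇒ a + W ⇒ a + a

Two distinct leftmost derivations for the same string.

Ambiguous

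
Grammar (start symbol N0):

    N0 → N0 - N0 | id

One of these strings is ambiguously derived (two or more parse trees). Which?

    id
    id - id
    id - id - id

id: 1 tree
id - id: 1 tree
id - id - id: 2 trees

id - id - id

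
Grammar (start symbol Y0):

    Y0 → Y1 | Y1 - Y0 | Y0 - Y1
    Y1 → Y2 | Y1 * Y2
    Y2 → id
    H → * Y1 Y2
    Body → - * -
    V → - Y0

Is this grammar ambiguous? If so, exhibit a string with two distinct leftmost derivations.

Witness: id - id

Derivation 1: Y0 ⇒ Y1 - Y0 ⇒ Y2 - Y0 ⇒ id - Y0 ⇒ id - Y1 ⇒ id - Y2 ⇒ id - id
Derivation 2: Y0 ⇒ Y0 - Y1 ⇒ Y1 - Y1 ⇒ Y2 - Y1 ⇒ id - Y1 ⇒ id - Y2 ⇒ id - id

Two distinct leftmost derivations for the same string.

Ambiguous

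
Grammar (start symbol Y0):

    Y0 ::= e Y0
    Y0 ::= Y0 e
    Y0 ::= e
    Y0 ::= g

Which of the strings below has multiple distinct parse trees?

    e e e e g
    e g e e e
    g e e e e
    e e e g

e g e e e

e e e e g: 1 tree
e g e e e: 4 trees
g e e e e: 1 tree
e e e g: 1 tree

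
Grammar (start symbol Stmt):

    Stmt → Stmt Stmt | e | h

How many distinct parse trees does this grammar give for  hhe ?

2

Parse trees for hhe:
  [Stmt [Stmt h] [Stmt [Stmt h] [Stmt e]]]
  [Stmt [Stmt [Stmt h] [Stmt h]] [Stmt e]]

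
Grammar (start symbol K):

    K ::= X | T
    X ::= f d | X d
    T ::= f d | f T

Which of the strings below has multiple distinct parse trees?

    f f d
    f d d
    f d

f d

f f d: 1 tree
f d d: 1 tree
f d: 2 trees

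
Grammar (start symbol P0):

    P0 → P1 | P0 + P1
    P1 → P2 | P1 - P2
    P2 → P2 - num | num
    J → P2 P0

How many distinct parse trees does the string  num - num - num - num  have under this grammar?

Parse trees for num - num - num - num:
  [P0 [P1 [P2 [P2 [P2 [P2 num] - num] - num] - num]]]
  [P0 [P1 [P1 [P2 num]] - [P2 [P2 [P2 num] - num] - num]]]
  [P0 [P1 [P1 [P2 [P2 num] - num]] - [P2 [P2 num] - num]]]
  [P0 [P1 [P1 [P1 [P2 num]] - [P2 num]] - [P2 [P2 num] - num]]]
  [P0 [P1 [P1 [P2 [P2 [P2 num] - num] - num]] - [P2 num]]]
  [P0 [P1 [P1 [P1 [P2 num]] - [P2 [P2 num] - num]] - [P2 num]]]
  [P0 [P1 [P1 [P1 [P2 [P2 num] - num]] - [P2 num]] - [P2 num]]]
  [P0 [P1 [P1 [P1 [P1 [P2 num]] - [P2 num]] - [P2 num]] - [P2 num]]]

8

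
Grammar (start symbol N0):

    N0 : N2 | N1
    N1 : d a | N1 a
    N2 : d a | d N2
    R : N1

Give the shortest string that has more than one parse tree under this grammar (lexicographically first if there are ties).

length 2: d a has 2 parse trees

Two derivations of d a:
  N0 ⇒ N2 ⇒ d a
  N0 ⇒ N1 ⇒ d a

d a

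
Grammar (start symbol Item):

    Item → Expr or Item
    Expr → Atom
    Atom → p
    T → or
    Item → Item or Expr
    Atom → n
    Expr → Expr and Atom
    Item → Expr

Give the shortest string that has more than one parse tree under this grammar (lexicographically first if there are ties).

n or n

length 1: no string has ≥2 trees
length 3: n or n has 2 parse trees

Two derivations of n or n:
  Item ⇒ Expr or Item ⇒ Atom or Item ⇒ n or Item ⇒ n or Expr ⇒ n or Atom ⇒ n or n
  Item ⇒ Item or Expr ⇒ Expr or Expr ⇒ Atom or Expr ⇒ n or Expr ⇒ n or Atom ⇒ n or n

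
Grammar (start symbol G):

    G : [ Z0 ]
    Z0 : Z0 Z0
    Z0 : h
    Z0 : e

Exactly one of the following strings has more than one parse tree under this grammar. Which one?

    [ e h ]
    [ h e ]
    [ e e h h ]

[ e h ]: 1 tree
[ h e ]: 1 tree
[ e e h h ]: 5 trees

[ e e h h ]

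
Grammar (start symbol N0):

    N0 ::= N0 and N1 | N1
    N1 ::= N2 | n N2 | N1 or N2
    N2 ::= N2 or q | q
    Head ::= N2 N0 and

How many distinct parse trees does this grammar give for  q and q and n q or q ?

Parse trees for q and q and n q or q:
  [N0 [N0 [N0 [N1 [N2 q]]] and [N1 [N2 q]]] and [N1 n [N2 [N2 q] or q]]]
  [N0 [N0 [N0 [N1 [N2 q]]] and [N1 [N2 q]]] and [N1 [N1 n [N2 q]] or [N2 q]]]

2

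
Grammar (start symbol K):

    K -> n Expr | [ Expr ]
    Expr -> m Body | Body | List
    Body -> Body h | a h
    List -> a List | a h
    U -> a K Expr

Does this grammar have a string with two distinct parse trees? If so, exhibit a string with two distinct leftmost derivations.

Ambiguous

Witness: n a h

Derivation 1: K ⇒ n Expr ⇒ n Body ⇒ n a h
Derivation 2: K ⇒ n Expr ⇒ n List ⇒ n a h

Two distinct leftmost derivations for the same string.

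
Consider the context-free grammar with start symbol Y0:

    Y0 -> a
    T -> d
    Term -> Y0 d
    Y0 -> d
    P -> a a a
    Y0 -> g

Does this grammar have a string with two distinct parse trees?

Only Y0 is reachable from Y0; ignoring the rest: The reachable rules are right-linear with at most one rule per (nonterminal, next-terminal) pair. Each input token forces the next rule, so parsing is deterministic.

Unambiguous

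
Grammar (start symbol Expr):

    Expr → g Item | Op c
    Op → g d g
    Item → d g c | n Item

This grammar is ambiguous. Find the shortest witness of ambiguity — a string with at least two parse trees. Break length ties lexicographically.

length 4: g d g c has 2 parse trees

Two derivations of g d g c:
  Expr ⇒ g Item ⇒ g d g c
  Expr ⇒ Op c ⇒ g d g c

g d g c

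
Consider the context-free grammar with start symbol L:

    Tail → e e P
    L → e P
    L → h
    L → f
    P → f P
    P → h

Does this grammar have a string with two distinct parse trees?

Unambiguous

Only L, P are reachable from L; ignoring the rest: The reachable rules are right-linear with at most one rule per (nonterminal, next-terminal) pair. Each input token forces the next rule, so parsing is deterministic.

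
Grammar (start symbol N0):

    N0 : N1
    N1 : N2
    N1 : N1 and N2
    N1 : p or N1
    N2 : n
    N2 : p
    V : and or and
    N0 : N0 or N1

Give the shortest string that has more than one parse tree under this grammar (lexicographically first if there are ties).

length 1: no string has ≥2 trees
length 3: p or n has 2 parse trees

Two derivations of p or n:
  N0 ⇒ N1 ⇒ p or N1 ⇒ p or N2 ⇒ p or n
  N0 ⇒ N0 or N1 ⇒ N1 or N1 ⇒ N2 or N1 ⇒ p or N1 ⇒ p or N2 ⇒ p or n

p or n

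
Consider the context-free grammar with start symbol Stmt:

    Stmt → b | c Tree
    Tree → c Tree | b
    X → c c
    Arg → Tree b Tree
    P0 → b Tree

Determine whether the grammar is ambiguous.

(X, Arg, P0 are unreachable from Stmt, so their rules don't affect L(Stmt).) The reachable rules are right-linear with at most one rule per (nonterminal, next-terminal) pair. Each input token forces the next rule, so parsing is deterministic.

Unambiguous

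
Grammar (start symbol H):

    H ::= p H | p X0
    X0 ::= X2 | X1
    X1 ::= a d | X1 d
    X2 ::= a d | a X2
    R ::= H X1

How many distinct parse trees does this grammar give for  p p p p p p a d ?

2

Parse trees for p p p p p p a d:
  [H p [H p [H p [H p [H p [H p [X0 [X2 a d]]]]]]]]
  [H p [H p [H p [H p [H p [H p [X0 [X1 a d]]]]]]]]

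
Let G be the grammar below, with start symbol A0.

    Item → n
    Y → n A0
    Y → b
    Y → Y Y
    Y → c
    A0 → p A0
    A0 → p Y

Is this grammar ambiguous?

Witness: p b b b

Derivation 1: A0 ⇒ p Y ⇒ p Y Y ⇒ p b Y ⇒ p b Y Y ⇒ p b b Y ⇒ p b b b
Derivation 2: A0 ⇒ p Y ⇒ p Y Y ⇒ p Y Y Y ⇒ p b Y Y ⇒ p b b Y ⇒ p b b b

Two distinct leftmost derivations for the same string.

Ambiguous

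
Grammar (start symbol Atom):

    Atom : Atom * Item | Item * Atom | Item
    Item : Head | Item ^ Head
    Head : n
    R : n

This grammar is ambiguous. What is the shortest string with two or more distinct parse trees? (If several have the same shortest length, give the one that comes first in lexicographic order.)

n * n

length 1: no string has ≥2 trees
length 3: n * n has 2 parse trees

Two derivations of n * n:
  Atom ⇒ Atom * Item ⇒ Item * Item ⇒ Head * Item ⇒ n * Item ⇒ n * Head ⇒ n * n
  Atom ⇒ Item * Atom ⇒ Head * Atom ⇒ n * Atom ⇒ n * Item ⇒ n * Head ⇒ n * n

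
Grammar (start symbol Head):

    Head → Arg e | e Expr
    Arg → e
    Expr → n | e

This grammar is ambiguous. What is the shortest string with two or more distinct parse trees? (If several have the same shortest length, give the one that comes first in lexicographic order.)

e e

length 2: e e has 2 parse trees

Two derivations of e e:
  Head ⇒ Arg e ⇒ e e
  Head ⇒ e Expr ⇒ e e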